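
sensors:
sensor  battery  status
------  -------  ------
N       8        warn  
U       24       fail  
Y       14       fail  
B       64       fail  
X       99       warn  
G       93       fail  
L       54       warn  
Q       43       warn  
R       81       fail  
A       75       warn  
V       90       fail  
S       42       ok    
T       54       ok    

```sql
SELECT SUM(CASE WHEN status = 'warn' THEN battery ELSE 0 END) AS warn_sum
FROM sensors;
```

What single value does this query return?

279

sensor=N: ✓ → 8
sensor=U: ✗
sensor=Y: ✗
sensor=B: ✗
sensor=X: ✓ → 99
sensor=G: ✗
sensor=L: ✓ → 54
sensor=Q: ✓ → 43
sensor=R: ✗
sensor=A: ✓ → 75
sensor=V: ✗
sensor=S: ✗
sensor=T: ✗
warn_sum = 8 + 99 + 54 + 43 + 75 = 279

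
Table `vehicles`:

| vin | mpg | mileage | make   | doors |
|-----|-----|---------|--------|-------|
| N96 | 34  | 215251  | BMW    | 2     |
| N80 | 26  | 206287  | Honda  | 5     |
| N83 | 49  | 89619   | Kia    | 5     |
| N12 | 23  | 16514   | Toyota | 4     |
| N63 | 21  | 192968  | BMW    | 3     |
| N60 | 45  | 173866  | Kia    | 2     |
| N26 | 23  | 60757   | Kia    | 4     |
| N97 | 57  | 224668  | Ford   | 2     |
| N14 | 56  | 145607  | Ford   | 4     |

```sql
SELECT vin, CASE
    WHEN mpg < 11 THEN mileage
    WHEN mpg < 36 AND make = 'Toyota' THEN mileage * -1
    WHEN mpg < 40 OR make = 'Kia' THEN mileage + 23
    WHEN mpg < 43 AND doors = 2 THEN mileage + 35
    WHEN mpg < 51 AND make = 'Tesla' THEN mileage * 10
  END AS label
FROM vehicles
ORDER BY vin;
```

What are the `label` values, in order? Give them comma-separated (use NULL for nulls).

vin=N12: mpg < 36 AND make = 'Toyota' → -16514
vin=N14: (no match → NULL) → NULL
vin=N26: mpg < 40 OR make = 'Kia' → 60780
vin=N60: mpg < 40 OR make = 'Kia' → 173889
vin=N63: mpg < 40 OR make = 'Kia' → 192991
vin=N80: mpg < 40 OR make = 'Kia' → 206310
vin=N83: mpg < 40 OR make = 'Kia' → 89642
vin=N96: mpg < 40 OR make = 'Kia' → 215274
vin=N97: (no match → NULL) → NULL

-16514, NULL, 60780, 173889, 192991, 206310, 89642, 215274, NULL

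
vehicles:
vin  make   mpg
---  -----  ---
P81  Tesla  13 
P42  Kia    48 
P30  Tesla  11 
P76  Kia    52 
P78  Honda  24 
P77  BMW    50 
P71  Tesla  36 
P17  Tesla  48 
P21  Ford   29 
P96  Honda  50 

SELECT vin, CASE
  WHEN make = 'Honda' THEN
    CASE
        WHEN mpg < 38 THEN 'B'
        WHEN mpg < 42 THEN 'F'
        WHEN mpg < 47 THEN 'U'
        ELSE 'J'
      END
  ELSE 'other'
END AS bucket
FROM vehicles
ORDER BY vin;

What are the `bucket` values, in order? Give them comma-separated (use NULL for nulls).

vin=P17: make='Tesla' → outer ELSE → other
vin=P21: make='Ford' → outer ELSE → other
vin=P30: make='Tesla' → outer ELSE → other
vin=P42: make='Kia' → outer ELSE → other
vin=P71: make='Tesla' → outer ELSE → other
vin=P76: make='Kia' → outer ELSE → other
vin=P77: make='BMW' → outer ELSE → other
vin=P78: make='Honda' → inner[mpg < 38] → B
vin=P81: make='Tesla' → outer ELSE → other
vin=P96: make='Honda' → inner[ELSE] → J

other, other, other, other, other, other, other, B, other, J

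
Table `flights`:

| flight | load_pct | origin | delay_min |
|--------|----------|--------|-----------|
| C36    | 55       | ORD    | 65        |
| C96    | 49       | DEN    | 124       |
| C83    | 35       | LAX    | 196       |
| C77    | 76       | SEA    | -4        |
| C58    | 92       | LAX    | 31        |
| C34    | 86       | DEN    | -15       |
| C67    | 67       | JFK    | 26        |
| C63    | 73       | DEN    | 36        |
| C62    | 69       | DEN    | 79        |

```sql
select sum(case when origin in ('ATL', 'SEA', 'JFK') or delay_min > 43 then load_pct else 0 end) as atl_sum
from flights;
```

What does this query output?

flight=C36: ✓ → 55
flight=C96: ✓ → 49
flight=C83: ✓ → 35
flight=C77: ✓ → 76
flight=C58: ✗
flight=C34: ✗
flight=C67: ✓ → 67
flight=C63: ✗
flight=C62: ✓ → 69
atl_sum = 55 + 49 + 35 + 76 + 67 + 69 = 351

351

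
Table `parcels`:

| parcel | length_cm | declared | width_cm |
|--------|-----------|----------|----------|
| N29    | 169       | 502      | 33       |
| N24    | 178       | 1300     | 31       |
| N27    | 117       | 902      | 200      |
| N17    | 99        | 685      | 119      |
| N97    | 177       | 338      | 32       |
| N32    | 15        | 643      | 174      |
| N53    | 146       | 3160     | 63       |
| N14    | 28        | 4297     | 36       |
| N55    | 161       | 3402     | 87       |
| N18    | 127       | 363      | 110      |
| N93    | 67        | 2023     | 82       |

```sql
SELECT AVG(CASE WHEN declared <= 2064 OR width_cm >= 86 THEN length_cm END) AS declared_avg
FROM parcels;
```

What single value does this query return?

123.3333333333

parcel=N29: ✓ → 169
parcel=N24: ✓ → 178
parcel=N27: ✓ → 117
parcel=N17: ✓ → 99
parcel=N97: ✓ → 177
parcel=N32: ✓ → 15
parcel=N53: ✗
parcel=N14: ✗
parcel=N55: ✓ → 161
parcel=N18: ✓ → 127
parcel=N93: ✓ → 67
declared_avg = (169 + 178 + 117 + 99 + 177 + 15 + 161 + 127 + 67) / 9 = 123.3333333333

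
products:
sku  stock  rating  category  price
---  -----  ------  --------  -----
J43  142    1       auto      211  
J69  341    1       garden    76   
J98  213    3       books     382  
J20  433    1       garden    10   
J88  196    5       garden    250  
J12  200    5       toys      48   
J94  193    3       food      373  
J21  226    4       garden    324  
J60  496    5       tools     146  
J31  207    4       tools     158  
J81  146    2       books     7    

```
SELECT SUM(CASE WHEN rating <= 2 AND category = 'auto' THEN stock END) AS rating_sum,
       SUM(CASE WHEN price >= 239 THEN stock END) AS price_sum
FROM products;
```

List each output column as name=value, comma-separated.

rating_sum=142, price_sum=828

[rating_sum: rating <= 2 AND category = 'auto']
sku=J43: ✓ → 142
sku=J69: ✗
sku=J98: ✗
sku=J20: ✗
sku=J88: ✗
sku=J12: ✗
sku=J94: ✗
sku=J21: ✗
sku=J60: ✗
sku=J31: ✗
sku=J81: ✗
rating_sum = 142
—
[price_sum: price >= 239]
sku=J43: ✗
sku=J69: ✗
sku=J98: ✓ → 213
sku=J20: ✗
sku=J88: ✓ → 196
sku=J12: ✗
sku=J94: ✓ → 193
sku=J21: ✓ → 226
sku=J60: ✗
sku=J31: ✗
sku=J81: ✗
price_sum = 213 + 196 + 193 + 226 = 828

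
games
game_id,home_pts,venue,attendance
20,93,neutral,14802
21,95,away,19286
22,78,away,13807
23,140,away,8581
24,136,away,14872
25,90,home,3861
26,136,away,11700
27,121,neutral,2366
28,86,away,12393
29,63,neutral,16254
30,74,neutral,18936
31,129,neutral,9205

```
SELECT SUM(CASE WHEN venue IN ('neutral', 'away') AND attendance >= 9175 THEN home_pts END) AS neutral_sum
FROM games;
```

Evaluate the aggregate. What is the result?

game_id=20: ✓ → 93
game_id=21: ✓ → 95
game_id=22: ✓ → 78
game_id=23: ✗
game_id=24: ✓ → 136
game_id=25: ✗
game_id=26: ✓ → 136
game_id=27: ✗
game_id=28: ✓ → 86
game_id=29: ✓ → 63
game_id=30: ✓ → 74
game_id=31: ✓ → 129
neutral_sum = 93 + 95 + 78 + 136 + 136 + 86 + 63 + 74 + 129 = 890

890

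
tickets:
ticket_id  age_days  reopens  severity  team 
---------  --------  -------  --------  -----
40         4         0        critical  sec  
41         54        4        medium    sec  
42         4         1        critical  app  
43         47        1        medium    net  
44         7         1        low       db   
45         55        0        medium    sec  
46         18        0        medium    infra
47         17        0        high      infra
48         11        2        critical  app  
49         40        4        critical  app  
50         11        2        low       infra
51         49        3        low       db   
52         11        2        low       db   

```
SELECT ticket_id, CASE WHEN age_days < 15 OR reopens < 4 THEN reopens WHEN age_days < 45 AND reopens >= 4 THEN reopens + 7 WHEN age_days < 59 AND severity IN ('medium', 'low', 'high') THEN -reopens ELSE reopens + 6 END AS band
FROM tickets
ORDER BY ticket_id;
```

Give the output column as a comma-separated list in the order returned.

ticket_id=40: age_days < 15 OR reopens < 4 → 0
ticket_id=41: age_days < 59 AND severity IN ('medium', 'low', 'high') → -4
ticket_id=42: age_days < 15 OR reopens < 4 → 1
ticket_id=43: age_days < 15 OR reopens < 4 → 1
ticket_id=44: age_days < 15 OR reopens < 4 → 1
ticket_id=45: age_days < 15 OR reopens < 4 → 0
ticket_id=46: age_days < 15 OR reopens < 4 → 0
ticket_id=47: age_days < 15 OR reopens < 4 → 0
ticket_id=48: age_days < 15 OR reopens < 4 → 2
ticket_id=49: age_days < 45 AND reopens >= 4 → 11
ticket_id=50: age_days < 15 OR reopens < 4 → 2
ticket_id=51: age_days < 15 OR reopens < 4 → 3
ticket_id=52: age_days < 15 OR reopens < 4 → 2

0, -4, 1, 1, 1, 0, 0, 0, 2, 11, 2, 3, 2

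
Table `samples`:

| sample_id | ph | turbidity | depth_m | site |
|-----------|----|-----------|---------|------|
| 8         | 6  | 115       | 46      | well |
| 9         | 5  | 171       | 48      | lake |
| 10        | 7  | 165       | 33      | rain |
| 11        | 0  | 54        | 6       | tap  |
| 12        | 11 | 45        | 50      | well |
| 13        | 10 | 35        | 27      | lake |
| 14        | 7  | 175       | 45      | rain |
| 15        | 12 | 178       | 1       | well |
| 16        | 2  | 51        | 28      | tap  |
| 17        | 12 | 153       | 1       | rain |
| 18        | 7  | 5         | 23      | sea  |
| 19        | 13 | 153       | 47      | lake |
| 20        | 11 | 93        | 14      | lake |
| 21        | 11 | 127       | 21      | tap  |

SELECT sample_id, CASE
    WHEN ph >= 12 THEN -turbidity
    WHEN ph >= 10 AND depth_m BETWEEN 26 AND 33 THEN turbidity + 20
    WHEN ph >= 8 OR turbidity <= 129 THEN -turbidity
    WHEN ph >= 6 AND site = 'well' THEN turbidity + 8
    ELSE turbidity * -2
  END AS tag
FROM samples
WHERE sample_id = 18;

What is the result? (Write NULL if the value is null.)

-5

sample_id = 18: ph=7, turbidity=5, depth_m=23, site=sea.
ph >= 12 → false
ph >= 10 AND depth_m BETWEEN 26 AND 33 → false
ph >= 8 OR turbidity <= 129 → true → -5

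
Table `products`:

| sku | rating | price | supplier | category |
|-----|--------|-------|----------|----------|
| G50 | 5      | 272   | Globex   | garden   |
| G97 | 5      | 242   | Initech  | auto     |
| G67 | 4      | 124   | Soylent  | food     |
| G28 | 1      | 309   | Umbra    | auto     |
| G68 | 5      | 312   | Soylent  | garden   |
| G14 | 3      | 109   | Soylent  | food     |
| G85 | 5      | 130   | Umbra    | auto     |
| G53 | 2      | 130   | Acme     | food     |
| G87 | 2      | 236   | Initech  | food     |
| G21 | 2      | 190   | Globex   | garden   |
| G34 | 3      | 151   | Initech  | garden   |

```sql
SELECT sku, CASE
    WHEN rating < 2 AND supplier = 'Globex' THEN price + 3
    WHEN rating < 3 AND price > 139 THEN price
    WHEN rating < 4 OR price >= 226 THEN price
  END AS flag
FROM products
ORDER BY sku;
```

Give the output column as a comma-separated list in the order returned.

sku=G14: rating < 4 OR price >= 226 → 109
sku=G21: rating < 3 AND price > 139 → 190
sku=G28: rating < 3 AND price > 139 → 309
sku=G34: rating < 4 OR price >= 226 → 151
sku=G50: rating < 4 OR price >= 226 → 272
sku=G53: rating < 4 OR price >= 226 → 130
sku=G67: (no match → NULL) → NULL
sku=G68: rating < 4 OR price >= 226 → 312
sku=G85: (no match → NULL) → NULL
sku=G87: rating < 3 AND price > 139 → 236
sku=G97: rating < 4 OR price >= 226 → 242

109, 190, 309, 151, 272, 130, NULL, 312, NULL, 236, 242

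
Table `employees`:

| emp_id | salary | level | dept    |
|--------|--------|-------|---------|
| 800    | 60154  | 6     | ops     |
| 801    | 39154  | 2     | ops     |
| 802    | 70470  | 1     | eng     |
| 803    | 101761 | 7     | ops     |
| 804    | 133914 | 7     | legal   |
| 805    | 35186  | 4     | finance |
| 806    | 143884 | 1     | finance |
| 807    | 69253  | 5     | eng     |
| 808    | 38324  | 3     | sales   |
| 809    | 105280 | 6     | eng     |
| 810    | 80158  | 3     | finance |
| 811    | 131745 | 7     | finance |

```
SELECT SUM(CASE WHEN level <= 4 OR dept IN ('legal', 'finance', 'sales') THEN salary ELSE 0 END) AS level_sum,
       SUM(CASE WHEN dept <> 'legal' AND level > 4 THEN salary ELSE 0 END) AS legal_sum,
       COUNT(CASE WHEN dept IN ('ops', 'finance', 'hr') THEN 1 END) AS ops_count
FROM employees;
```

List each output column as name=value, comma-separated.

level_sum=672835, legal_sum=468193, ops_count=7

[level_sum: level <= 4 OR dept IN ('legal', 'finance', 'sales')]
emp_id=800: ✗
emp_id=801: ✓ → 39154
emp_id=802: ✓ → 70470
emp_id=803: ✗
emp_id=804: ✓ → 133914
emp_id=805: ✓ → 35186
emp_id=806: ✓ → 143884
emp_id=807: ✗
emp_id=808: ✓ → 38324
emp_id=809: ✗
emp_id=810: ✓ → 80158
emp_id=811: ✓ → 131745
level_sum = 39154 + 70470 + 133914 + 35186 + 143884 + 38324 + 80158 + 131745 = 672835
—
[legal_sum: dept <> 'legal' AND level > 4]
emp_id=800: ✓ → 60154
emp_id=801: ✗
emp_id=802: ✗
emp_id=803: ✓ → 101761
emp_id=804: ✗
emp_id=805: ✗
emp_id=806: ✗
emp_id=807: ✓ → 69253
emp_id=808: ✗
emp_id=809: ✓ → 105280
emp_id=810: ✗
emp_id=811: ✓ → 131745
legal_sum = 60154 + 101761 + 69253 + 105280 + 131745 = 468193
—
[ops_count: dept IN ('ops', 'finance', 'hr')]
emp_id=800: ✓ → 1
emp_id=801: ✓ → 1
emp_id=802: ✗
emp_id=803: ✓ → 1
emp_id=804: ✗
emp_id=805: ✓ → 1
emp_id=806: ✓ → 1
emp_id=807: ✗
emp_id=808: ✗
emp_id=809: ✗
emp_id=810: ✓ → 1
emp_id=811: ✓ → 1
ops_count = COUNT(1, 1, 1, 1, 1, 1, 1) = 7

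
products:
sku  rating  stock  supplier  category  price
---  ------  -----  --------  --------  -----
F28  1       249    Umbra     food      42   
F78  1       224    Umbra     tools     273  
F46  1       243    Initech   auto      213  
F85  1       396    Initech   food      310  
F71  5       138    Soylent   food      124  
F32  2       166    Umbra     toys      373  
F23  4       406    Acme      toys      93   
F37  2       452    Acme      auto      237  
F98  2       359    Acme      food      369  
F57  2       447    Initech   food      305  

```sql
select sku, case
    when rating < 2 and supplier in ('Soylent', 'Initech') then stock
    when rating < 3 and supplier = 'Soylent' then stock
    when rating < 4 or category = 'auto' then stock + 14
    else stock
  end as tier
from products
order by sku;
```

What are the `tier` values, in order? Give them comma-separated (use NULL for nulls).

406, 263, 180, 466, 243, 461, 138, 238, 396, 373

sku=F23: ELSE → 406
sku=F28: rating < 4 or category = 'auto' → 263
sku=F32: rating < 4 or category = 'auto' → 180
sku=F37: rating < 4 or category = 'auto' → 466
sku=F46: rating < 2 and supplier in ('Soylent', 'Initech') → 243
sku=F57: rating < 4 or category = 'auto' → 461
sku=F71: ELSE → 138
sku=F78: rating < 4 or category = 'auto' → 238
sku=F85: rating < 2 and supplier in ('Soylent', 'Initech') → 396
sku=F98: rating < 4 or category = 'auto' → 373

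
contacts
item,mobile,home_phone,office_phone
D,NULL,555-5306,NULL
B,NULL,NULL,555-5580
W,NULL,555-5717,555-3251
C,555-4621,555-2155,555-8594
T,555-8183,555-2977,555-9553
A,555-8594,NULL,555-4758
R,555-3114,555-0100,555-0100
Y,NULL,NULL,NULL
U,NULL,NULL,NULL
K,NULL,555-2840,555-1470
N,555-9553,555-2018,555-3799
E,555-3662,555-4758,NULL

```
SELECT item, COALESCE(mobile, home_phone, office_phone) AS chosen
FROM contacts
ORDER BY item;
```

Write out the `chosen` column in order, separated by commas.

item=A: mobile=555-8594 → 555-8594
item=B: mobile=NULL, home_phone=NULL, office_phone=555-5580 → 555-5580
item=C: mobile=555-4621 → 555-4621
item=D: mobile=NULL, home_phone=555-5306 → 555-5306
item=E: mobile=555-3662 → 555-3662
item=K: mobile=NULL, home_phone=555-2840 → 555-2840
item=N: mobile=555-9553 → 555-9553
item=R: mobile=555-3114 → 555-3114
item=T: mobile=555-8183 → 555-8183
item=U: mobile=NULL, home_phone=NULL, office_phone=NULL (all NULL) → NULL
item=W: mobile=NULL, home_phone=555-5717 → 555-5717
item=Y: mobile=NULL, home_phone=NULL, office_phone=NULL (all NULL) → NULL

555-8594, 555-5580, 555-4621, 555-5306, 555-3662, 555-2840, 555-9553, 555-3114, 555-8183, NULL, 555-5717, NULL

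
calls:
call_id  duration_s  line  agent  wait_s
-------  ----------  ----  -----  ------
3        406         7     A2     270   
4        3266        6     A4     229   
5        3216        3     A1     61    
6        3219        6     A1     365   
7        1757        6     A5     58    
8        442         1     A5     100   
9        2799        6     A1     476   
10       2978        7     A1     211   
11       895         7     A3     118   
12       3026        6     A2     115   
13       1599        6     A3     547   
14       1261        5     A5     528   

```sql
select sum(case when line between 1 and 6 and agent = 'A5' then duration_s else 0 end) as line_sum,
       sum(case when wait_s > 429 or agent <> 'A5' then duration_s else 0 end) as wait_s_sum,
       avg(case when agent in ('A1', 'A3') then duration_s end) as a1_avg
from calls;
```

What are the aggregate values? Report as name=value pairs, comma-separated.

[line_sum: line between 1 and 6 and agent = 'A5']
call_id=3: ✗
call_id=4: ✗
call_id=5: ✗
call_id=6: ✗
call_id=7: ✓ → 1757
call_id=8: ✓ → 442
call_id=9: ✗
call_id=10: ✗
call_id=11: ✗
call_id=12: ✗
call_id=13: ✗
call_id=14: ✓ → 1261
line_sum = 1757 + 442 + 1261 = 3460
—
[wait_s_sum: wait_s > 429 or agent <> 'A5']
call_id=3: ✓ → 406
call_id=4: ✓ → 3266
call_id=5: ✓ → 3216
call_id=6: ✓ → 3219
call_id=7: ✗
call_id=8: ✗
call_id=9: ✓ → 2799
call_id=10: ✓ → 2978
call_id=11: ✓ → 895
call_id=12: ✓ → 3026
call_id=13: ✓ → 1599
call_id=14: ✓ → 1261
wait_s_sum = 406 + 3266 + 3216 + 3219 + 2799 + 2978 + 895 + 3026 + 1599 + 1261 = 22665
—
[a1_avg: agent in ('A1', 'A3')]
call_id=3: ✗
call_id=4: ✗
call_id=5: ✓ → 3216
call_id=6: ✓ → 3219
call_id=7: ✗
call_id=8: ✗
call_id=9: ✓ → 2799
call_id=10: ✓ → 2978
call_id=11: ✓ → 895
call_id=12: ✗
call_id=13: ✓ → 1599
call_id=14: ✗
a1_avg = (3216 + 3219 + 2799 + 2978 + 895 + 1599) / 6 = 2451

line_sum=3460, wait_s_sum=22665, a1_avg=2451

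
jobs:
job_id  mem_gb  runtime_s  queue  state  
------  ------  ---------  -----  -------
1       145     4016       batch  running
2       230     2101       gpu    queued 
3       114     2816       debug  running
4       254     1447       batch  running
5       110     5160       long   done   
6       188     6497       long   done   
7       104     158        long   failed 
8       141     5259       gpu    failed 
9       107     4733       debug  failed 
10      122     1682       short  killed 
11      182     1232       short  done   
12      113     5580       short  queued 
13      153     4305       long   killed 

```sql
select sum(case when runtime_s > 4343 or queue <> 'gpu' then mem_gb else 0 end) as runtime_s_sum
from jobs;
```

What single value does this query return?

job_id=1: ✓ → 145
job_id=2: ✗
job_id=3: ✓ → 114
job_id=4: ✓ → 254
job_id=5: ✓ → 110
job_id=6: ✓ → 188
job_id=7: ✓ → 104
job_id=8: ✓ → 141
job_id=9: ✓ → 107
job_id=10: ✓ → 122
job_id=11: ✓ → 182
job_id=12: ✓ → 113
job_id=13: ✓ → 153
runtime_s_sum = 145 + 114 + 254 + 110 + 188 + 104 + 141 + 107 + 122 + 182 + 113 + 153 = 1733

1733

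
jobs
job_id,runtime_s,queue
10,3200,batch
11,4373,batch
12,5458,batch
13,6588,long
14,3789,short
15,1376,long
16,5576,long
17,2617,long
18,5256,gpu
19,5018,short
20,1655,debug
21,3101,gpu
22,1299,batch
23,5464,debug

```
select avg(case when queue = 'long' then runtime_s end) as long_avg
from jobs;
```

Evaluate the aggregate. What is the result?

4039.25

job_id=10: ✗
job_id=11: ✗
job_id=12: ✗
job_id=13: ✓ → 6588
job_id=14: ✗
job_id=15: ✓ → 1376
job_id=16: ✓ → 5576
job_id=17: ✓ → 2617
job_id=18: ✗
job_id=19: ✗
job_id=20: ✗
job_id=21: ✗
job_id=22: ✗
job_id=23: ✗
long_avg = (6588 + 1376 + 5576 + 2617) / 4 = 4039.25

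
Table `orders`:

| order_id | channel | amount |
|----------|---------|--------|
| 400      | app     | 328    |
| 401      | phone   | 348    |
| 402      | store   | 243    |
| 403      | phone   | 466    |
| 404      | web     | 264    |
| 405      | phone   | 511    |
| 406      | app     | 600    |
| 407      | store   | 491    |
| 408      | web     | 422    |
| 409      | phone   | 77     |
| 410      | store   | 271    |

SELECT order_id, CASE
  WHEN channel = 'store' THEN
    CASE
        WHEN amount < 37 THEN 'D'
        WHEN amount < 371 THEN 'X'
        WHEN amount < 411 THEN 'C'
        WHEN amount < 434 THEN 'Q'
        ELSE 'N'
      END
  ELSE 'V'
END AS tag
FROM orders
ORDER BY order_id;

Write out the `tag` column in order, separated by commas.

order_id=400: channel='app' → outer ELSE → V
order_id=401: channel='phone' → outer ELSE → V
order_id=402: channel='store' → inner[amount < 371] → X
order_id=403: channel='phone' → outer ELSE → V
order_id=404: channel='web' → outer ELSE → V
order_id=405: channel='phone' → outer ELSE → V
order_id=406: channel='app' → outer ELSE → V
order_id=407: channel='store' → inner[ELSE] → N
order_id=408: channel='web' → outer ELSE → V
order_id=409: channel='phone' → outer ELSE → V
order_id=410: channel='store' → inner[amount < 371] → X

V, V, X, V, V, V, V, N, V, V, X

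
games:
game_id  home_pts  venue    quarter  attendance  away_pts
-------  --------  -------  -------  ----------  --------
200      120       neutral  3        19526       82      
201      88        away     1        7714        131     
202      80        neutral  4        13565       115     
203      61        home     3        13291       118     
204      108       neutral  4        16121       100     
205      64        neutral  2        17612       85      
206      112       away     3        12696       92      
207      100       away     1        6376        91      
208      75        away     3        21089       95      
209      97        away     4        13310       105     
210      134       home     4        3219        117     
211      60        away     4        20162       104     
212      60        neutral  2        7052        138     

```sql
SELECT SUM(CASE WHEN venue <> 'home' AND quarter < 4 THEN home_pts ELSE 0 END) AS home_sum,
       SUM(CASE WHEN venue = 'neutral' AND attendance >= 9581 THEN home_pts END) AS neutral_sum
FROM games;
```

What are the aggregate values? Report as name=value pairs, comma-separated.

home_sum=619, neutral_sum=372

[home_sum: venue <> 'home' AND quarter < 4]
game_id=200: ✓ → 120
game_id=201: ✓ → 88
game_id=202: ✗
game_id=203: ✗
game_id=204: ✗
game_id=205: ✓ → 64
game_id=206: ✓ → 112
game_id=207: ✓ → 100
game_id=208: ✓ → 75
game_id=209: ✗
game_id=210: ✗
game_id=211: ✗
game_id=212: ✓ → 60
home_sum = 120 + 88 + 64 + 112 + 100 + 75 + 60 = 619
—
[neutral_sum: venue = 'neutral' AND attendance >= 9581]
game_id=200: ✓ → 120
game_id=201: ✗
game_id=202: ✓ → 80
game_id=203: ✗
game_id=204: ✓ → 108
game_id=205: ✓ → 64
game_id=206: ✗
game_id=207: ✗
game_id=208: ✗
game_id=209: ✗
game_id=210: ✗
game_id=211: ✗
game_id=212: ✗
neutral_sum = 120 + 80 + 108 + 64 = 372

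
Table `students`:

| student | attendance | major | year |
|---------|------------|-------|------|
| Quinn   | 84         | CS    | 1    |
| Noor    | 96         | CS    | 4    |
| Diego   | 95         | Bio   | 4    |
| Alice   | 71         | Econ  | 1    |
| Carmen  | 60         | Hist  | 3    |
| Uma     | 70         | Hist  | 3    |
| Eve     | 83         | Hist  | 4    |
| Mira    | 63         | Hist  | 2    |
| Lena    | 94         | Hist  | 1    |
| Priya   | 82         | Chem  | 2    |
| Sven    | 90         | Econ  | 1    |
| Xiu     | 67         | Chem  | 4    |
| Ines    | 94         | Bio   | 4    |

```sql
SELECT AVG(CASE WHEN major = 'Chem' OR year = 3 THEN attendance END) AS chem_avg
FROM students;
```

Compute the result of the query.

69.75

student=Quinn: ✗
student=Noor: ✗
student=Diego: ✗
student=Alice: ✗
student=Carmen: ✓ → 60
student=Uma: ✓ → 70
student=Eve: ✗
student=Mira: ✗
student=Lena: ✗
student=Priya: ✓ → 82
student=Sven: ✗
student=Xiu: ✓ → 67
student=Ines: ✗
chem_avg = (60 + 70 + 82 + 67) / 4 = 69.75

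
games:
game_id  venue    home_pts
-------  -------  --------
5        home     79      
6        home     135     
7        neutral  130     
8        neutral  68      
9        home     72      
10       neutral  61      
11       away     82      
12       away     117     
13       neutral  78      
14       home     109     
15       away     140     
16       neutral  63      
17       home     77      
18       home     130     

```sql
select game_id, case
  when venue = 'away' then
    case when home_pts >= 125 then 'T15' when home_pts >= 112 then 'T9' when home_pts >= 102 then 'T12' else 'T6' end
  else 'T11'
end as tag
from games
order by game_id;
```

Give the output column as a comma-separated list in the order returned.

game_id=5: venue='home' → outer ELSE → T11
game_id=6: venue='home' → outer ELSE → T11
game_id=7: venue='neutral' → outer ELSE → T11
game_id=8: venue='neutral' → outer ELSE → T11
game_id=9: venue='home' → outer ELSE → T11
game_id=10: venue='neutral' → outer ELSE → T11
game_id=11: venue='away' → inner[ELSE] → T6
game_id=12: venue='away' → inner[home_pts >= 112] → T9
game_id=13: venue='neutral' → outer ELSE → T11
game_id=14: venue='home' → outer ELSE → T11
game_id=15: venue='away' → inner[home_pts >= 125] → T15
game_id=16: venue='neutral' → outer ELSE → T11
game_id=17: venue='home' → outer ELSE → T11
game_id=18: venue='home' → outer ELSE → T11

T11, T11, T11, T11, T11, T11, T6, T9, T11, T11, T15, T11, T11, T11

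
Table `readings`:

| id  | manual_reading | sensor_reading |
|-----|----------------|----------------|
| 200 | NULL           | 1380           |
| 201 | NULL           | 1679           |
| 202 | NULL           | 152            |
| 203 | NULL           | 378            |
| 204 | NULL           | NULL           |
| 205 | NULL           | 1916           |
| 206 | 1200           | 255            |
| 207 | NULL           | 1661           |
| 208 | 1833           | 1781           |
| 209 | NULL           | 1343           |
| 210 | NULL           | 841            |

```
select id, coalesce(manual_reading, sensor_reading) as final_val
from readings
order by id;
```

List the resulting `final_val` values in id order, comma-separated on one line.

id=200: manual_reading=NULL, sensor_reading=1380 → 1380
id=201: manual_reading=NULL, sensor_reading=1679 → 1679
id=202: manual_reading=NULL, sensor_reading=152 → 152
id=203: manual_reading=NULL, sensor_reading=378 → 378
id=204: manual_reading=NULL, sensor_reading=NULL (all NULL) → NULL
id=205: manual_reading=NULL, sensor_reading=1916 → 1916
id=206: manual_reading=1200 → 1200
id=207: manual_reading=NULL, sensor_reading=1661 → 1661
id=208: manual_reading=1833 → 1833
id=209: manual_reading=NULL, sensor_reading=1343 → 1343
id=210: manual_reading=NULL, sensor_reading=841 → 841

1380, 1679, 152, 378, NULL, 1916, 1200, 1661, 1833, 1343, 841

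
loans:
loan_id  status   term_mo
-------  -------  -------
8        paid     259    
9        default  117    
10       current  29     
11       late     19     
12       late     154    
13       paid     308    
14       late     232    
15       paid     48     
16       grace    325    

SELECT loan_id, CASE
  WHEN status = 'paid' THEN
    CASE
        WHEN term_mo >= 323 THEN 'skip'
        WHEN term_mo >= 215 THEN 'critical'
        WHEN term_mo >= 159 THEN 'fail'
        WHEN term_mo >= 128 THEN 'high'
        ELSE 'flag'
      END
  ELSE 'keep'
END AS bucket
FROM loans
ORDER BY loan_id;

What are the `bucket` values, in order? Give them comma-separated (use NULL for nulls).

loan_id=8: status='paid' → inner[term_mo >= 215] → critical
loan_id=9: status='default' → outer ELSE → keep
loan_id=10: status='current' → outer ELSE → keep
loan_id=11: status='late' → outer ELSE → keep
loan_id=12: status='late' → outer ELSE → keep
loan_id=13: status='paid' → inner[term_mo >= 215] → critical
loan_id=14: status='late' → outer ELSE → keep
loan_id=15: status='paid' → inner[ELSE] → flag
loan_id=16: status='grace' → outer ELSE → keep

critical, keep, keep, keep, keep, critical, keep, flag, keep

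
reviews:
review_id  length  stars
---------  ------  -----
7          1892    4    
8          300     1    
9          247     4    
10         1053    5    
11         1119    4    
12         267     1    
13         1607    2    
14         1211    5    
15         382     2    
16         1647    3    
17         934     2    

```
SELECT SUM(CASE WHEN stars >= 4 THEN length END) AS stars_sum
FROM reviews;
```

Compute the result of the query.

5522

review_id=7: ✓ → 1892
review_id=8: ✗
review_id=9: ✓ → 247
review_id=10: ✓ → 1053
review_id=11: ✓ → 1119
review_id=12: ✗
review_id=13: ✗
review_id=14: ✓ → 1211
review_id=15: ✗
review_id=16: ✗
review_id=17: ✗
stars_sum = 1892 + 247 + 1053 + 1119 + 1211 = 5522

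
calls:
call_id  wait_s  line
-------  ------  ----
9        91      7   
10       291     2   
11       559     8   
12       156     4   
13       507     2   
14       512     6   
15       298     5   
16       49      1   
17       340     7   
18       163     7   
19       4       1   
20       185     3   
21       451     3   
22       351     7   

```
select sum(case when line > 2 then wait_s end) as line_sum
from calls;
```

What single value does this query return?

call_id=9: ✓ → 91
call_id=10: ✗
call_id=11: ✓ → 559
call_id=12: ✓ → 156
call_id=13: ✗
call_id=14: ✓ → 512
call_id=15: ✓ → 298
call_id=16: ✗
call_id=17: ✓ → 340
call_id=18: ✓ → 163
call_id=19: ✗
call_id=20: ✓ → 185
call_id=21: ✓ → 451
call_id=22: ✓ → 351
line_sum = 91 + 559 + 156 + 512 + 298 + 340 + 163 + 185 + 451 + 351 = 3106

3106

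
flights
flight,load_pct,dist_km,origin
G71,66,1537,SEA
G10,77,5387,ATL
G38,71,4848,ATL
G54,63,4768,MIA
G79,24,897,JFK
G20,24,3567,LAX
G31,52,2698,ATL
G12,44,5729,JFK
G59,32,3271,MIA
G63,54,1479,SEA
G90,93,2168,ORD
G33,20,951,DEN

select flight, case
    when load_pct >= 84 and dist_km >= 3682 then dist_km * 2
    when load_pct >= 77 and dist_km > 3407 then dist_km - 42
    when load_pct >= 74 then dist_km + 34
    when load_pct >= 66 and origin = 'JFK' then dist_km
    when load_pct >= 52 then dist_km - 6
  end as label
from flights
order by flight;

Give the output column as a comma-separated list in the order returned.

5345, NULL, NULL, 2692, NULL, 4842, 4762, NULL, 1473, 1531, NULL, 2202

flight=G10: load_pct >= 77 and dist_km > 3407 → 5345
flight=G12: (no match → NULL) → NULL
flight=G20: (no match → NULL) → NULL
flight=G31: load_pct >= 52 → 2692
flight=G33: (no match → NULL) → NULL
flight=G38: load_pct >= 52 → 4842
flight=G54: load_pct >= 52 → 4762
flight=G59: (no match → NULL) → NULL
flight=G63: load_pct >= 52 → 1473
flight=G71: load_pct >= 52 → 1531
flight=G79: (no match → NULL) → NULL
flight=G90: load_pct >= 74 → 2202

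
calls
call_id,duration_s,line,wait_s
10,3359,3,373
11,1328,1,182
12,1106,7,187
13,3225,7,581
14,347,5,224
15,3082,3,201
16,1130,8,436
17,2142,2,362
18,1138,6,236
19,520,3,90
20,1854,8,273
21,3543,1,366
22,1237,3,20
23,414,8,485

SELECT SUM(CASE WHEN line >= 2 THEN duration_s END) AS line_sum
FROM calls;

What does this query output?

19554

call_id=10: ✓ → 3359
call_id=11: ✗
call_id=12: ✓ → 1106
call_id=13: ✓ → 3225
call_id=14: ✓ → 347
call_id=15: ✓ → 3082
call_id=16: ✓ → 1130
call_id=17: ✓ → 2142
call_id=18: ✓ → 1138
call_id=19: ✓ → 520
call_id=20: ✓ → 1854
call_id=21: ✗
call_id=22: ✓ → 1237
call_id=23: ✓ → 414
line_sum = 3359 + 1106 + 3225 + 347 + 3082 + 1130 + 2142 + 1138 + 520 + 1854 + 1237 + 414 = 19554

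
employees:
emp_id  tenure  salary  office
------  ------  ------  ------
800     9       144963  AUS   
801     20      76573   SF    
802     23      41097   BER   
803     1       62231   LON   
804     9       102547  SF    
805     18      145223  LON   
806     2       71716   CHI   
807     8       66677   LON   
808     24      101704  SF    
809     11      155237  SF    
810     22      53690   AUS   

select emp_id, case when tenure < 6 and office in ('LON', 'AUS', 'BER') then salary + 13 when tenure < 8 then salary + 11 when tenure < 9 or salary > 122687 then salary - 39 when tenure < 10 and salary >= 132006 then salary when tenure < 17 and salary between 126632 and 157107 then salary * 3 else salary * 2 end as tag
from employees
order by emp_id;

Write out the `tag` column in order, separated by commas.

144924, 153146, 82194, 62244, 205094, 145184, 71727, 66638, 203408, 155198, 107380

emp_id=800: tenure < 9 or salary > 122687 → 144924
emp_id=801: ELSE → 153146
emp_id=802: ELSE → 82194
emp_id=803: tenure < 6 and office in ('LON', 'AUS', 'BER') → 62244
emp_id=804: ELSE → 205094
emp_id=805: tenure < 9 or salary > 122687 → 145184
emp_id=806: tenure < 8 → 71727
emp_id=807: tenure < 9 or salary > 122687 → 66638
emp_id=808: ELSE → 203408
emp_id=809: tenure < 9 or salary > 122687 → 155198
emp_id=810: ELSE → 107380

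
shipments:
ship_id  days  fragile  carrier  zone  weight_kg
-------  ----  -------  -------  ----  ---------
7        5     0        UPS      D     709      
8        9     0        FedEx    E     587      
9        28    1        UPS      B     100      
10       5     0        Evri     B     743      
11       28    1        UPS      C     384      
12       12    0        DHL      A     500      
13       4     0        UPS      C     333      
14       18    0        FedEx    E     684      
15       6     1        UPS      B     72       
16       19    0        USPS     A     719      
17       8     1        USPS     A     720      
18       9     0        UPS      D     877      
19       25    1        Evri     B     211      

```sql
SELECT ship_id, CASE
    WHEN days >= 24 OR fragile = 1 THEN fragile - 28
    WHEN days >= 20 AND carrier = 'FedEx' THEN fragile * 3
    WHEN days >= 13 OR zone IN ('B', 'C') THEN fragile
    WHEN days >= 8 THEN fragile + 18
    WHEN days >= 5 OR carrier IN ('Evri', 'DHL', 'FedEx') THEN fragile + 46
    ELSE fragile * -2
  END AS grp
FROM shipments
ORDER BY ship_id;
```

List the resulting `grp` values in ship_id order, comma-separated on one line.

46, 18, -27, 0, -27, 18, 0, 0, -27, 0, -27, 18, -27

ship_id=7: days >= 5 OR carrier IN ('Evri', 'DHL', 'FedEx') → 46
ship_id=8: days >= 8 → 18
ship_id=9: days >= 24 OR fragile = 1 → -27
ship_id=10: days >= 13 OR zone IN ('B', 'C') → 0
ship_id=11: days >= 24 OR fragile = 1 → -27
ship_id=12: days >= 8 → 18
ship_id=13: days >= 13 OR zone IN ('B', 'C') → 0
ship_id=14: days >= 13 OR zone IN ('B', 'C') → 0
ship_id=15: days >= 24 OR fragile = 1 → -27
ship_id=16: days >= 13 OR zone IN ('B', 'C') → 0
ship_id=17: days >= 24 OR fragile = 1 → -27
ship_id=18: days >= 8 → 18
ship_id=19: days >= 24 OR fragile = 1 → -27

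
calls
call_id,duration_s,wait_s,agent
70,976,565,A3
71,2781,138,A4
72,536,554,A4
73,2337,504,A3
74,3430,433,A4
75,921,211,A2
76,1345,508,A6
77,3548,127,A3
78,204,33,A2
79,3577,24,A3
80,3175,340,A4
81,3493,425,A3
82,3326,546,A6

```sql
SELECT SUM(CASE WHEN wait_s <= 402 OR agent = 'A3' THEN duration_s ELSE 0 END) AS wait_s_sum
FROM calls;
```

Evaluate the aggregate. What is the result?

call_id=70: ✓ → 976
call_id=71: ✓ → 2781
call_id=72: ✗
call_id=73: ✓ → 2337
call_id=74: ✗
call_id=75: ✓ → 921
call_id=76: ✗
call_id=77: ✓ → 3548
call_id=78: ✓ → 204
call_id=79: ✓ → 3577
call_id=80: ✓ → 3175
call_id=81: ✓ → 3493
call_id=82: ✗
wait_s_sum = 976 + 2781 + 2337 + 921 + 3548 + 204 + 3577 + 3175 + 3493 = 21012

21012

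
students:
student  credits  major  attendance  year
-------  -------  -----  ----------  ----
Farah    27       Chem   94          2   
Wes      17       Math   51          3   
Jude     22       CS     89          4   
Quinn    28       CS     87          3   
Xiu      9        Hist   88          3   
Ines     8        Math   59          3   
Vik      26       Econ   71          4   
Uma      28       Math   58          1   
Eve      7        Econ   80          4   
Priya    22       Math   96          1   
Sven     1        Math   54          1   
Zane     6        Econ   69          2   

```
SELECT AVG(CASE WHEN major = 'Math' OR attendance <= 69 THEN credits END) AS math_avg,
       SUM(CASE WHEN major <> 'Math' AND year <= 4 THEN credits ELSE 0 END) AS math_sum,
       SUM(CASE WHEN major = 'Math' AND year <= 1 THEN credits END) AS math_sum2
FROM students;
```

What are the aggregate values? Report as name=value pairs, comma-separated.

math_avg=13.6666666667, math_sum=125, math_sum2=51

[math_avg: major = 'Math' OR attendance <= 69]
student=Farah: ✗
student=Wes: ✓ → 17
student=Jude: ✗
student=Quinn: ✗
student=Xiu: ✗
student=Ines: ✓ → 8
student=Vik: ✗
student=Uma: ✓ → 28
student=Eve: ✗
student=Priya: ✓ → 22
student=Sven: ✓ → 1
student=Zane: ✓ → 6
math_avg = (17 + 8 + 28 + 22 + 1 + 6) / 6 = 13.6666666667
—
[math_sum: major <> 'Math' AND year <= 4]
student=Farah: ✓ → 27
student=Wes: ✗
student=Jude: ✓ → 22
student=Quinn: ✓ → 28
student=Xiu: ✓ → 9
student=Ines: ✗
student=Vik: ✓ → 26
student=Uma: ✗
student=Eve: ✓ → 7
student=Priya: ✗
student=Sven: ✗
student=Zane: ✓ → 6
math_sum = 27 + 22 + 28 + 9 + 26 + 7 + 6 = 125
—
[math_sum2: major = 'Math' AND year <= 1]
student=Farah: ✗
student=Wes: ✗
student=Jude: ✗
student=Quinn: ✗
student=Xiu: ✗
student=Ines: ✗
student=Vik: ✗
student=Uma: ✓ → 28
student=Eve: ✗
student=Priya: ✓ → 22
student=Sven: ✓ → 1
student=Zane: ✗
math_sum2 = 28 + 22 + 1 = 51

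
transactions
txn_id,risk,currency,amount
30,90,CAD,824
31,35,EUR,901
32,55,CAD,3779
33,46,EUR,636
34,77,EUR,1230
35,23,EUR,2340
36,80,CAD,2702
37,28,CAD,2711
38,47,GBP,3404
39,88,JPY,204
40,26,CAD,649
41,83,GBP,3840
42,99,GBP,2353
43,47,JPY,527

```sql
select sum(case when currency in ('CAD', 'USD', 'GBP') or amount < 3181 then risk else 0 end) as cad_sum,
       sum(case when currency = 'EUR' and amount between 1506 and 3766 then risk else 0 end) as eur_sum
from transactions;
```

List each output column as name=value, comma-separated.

[cad_sum: currency in ('CAD', 'USD', 'GBP') or amount < 3181]
txn_id=30: ✓ → 90
txn_id=31: ✓ → 35
txn_id=32: ✓ → 55
txn_id=33: ✓ → 46
txn_id=34: ✓ → 77
txn_id=35: ✓ → 23
txn_id=36: ✓ → 80
txn_id=37: ✓ → 28
txn_id=38: ✓ → 47
txn_id=39: ✓ → 88
txn_id=40: ✓ → 26
txn_id=41: ✓ → 83
txn_id=42: ✓ → 99
txn_id=43: ✓ → 47
cad_sum = 90 + 35 + 55 + 46 + 77 + 23 + 80 + 28 + 47 + 88 + 26 + 83 + 99 + 47 = 824
—
[eur_sum: currency = 'EUR' and amount between 1506 and 3766]
txn_id=30: ✗
txn_id=31: ✗
txn_id=32: ✗
txn_id=33: ✗
txn_id=34: ✗
txn_id=35: ✓ → 23
txn_id=36: ✗
txn_id=37: ✗
txn_id=38: ✗
txn_id=39: ✗
txn_id=40: ✗
txn_id=41: ✗
txn_id=42: ✗
txn_id=43: ✗
eur_sum = 23

cad_sum=824, eur_sum=23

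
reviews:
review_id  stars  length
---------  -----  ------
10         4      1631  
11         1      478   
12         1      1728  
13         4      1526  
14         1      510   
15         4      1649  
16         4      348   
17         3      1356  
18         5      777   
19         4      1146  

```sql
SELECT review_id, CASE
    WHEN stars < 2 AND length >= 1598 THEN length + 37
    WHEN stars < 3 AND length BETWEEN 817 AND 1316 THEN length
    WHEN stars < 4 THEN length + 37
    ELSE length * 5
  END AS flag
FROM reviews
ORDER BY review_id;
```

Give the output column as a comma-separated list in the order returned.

8155, 515, 1765, 7630, 547, 8245, 1740, 1393, 3885, 5730

review_id=10: ELSE → 8155
review_id=11: stars < 4 → 515
review_id=12: stars < 2 AND length >= 1598 → 1765
review_id=13: ELSE → 7630
review_id=14: stars < 4 → 547
review_id=15: ELSE → 8245
review_id=16: ELSE → 1740
review_id=17: stars < 4 → 1393
review_id=18: ELSE → 3885
review_id=19: ELSE → 5730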